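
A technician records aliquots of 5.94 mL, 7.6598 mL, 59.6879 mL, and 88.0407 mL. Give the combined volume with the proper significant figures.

5.94 mL + 7.6598 mL + 59.6879 mL + 88.0407 mL = 161.3284 mL.
Addition/subtraction keeps the fewest decimal places: 5.94 → 2 decimal places, 7.6598 → 4 decimal places, 59.6879 → 4 decimal places, 88.0407 → 4 decimal places; limit is 2.
Rounded to 2 decimal places: 161.33 mL.

161.33 mL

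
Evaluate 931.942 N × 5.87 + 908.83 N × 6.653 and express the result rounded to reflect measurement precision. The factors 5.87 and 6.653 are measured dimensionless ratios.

1.152 × 10⁴ N

931.942 × 5.87 = 5470.49954 → 5.47 × 10³ N (3 s.f., last digit at the 10^1 place).
908.83 × 6.653 = 6046.44599 → 6.046 × 10³ N (4 s.f., last digit at the 10^0 place).
Sum: 11516.94553 N; keep the coarser place, 10^1.
Result: 1.152 × 10⁴ N.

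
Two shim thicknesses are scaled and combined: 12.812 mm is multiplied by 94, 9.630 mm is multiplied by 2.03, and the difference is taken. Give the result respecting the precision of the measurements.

12.812 × 94 = 1204.328 → 1.2 × 10³ mm (2 s.f., last digit at the 10^2 place).
9.630 × 2.03 = 19.5489 → 19.5 mm (3 s.f., last digit at the 10^-1 place).
Difference: 1184.7791 mm; keep the coarser place, 10^2.
Result: 1.2 × 10³ mm.

1.2 × 10³ mm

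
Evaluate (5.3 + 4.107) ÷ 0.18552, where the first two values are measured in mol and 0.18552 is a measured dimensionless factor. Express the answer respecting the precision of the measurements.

51 mol

5.3 mol + 4.107 mol = 9.407 mol; the sum is limited to 1 decimal place (2 s.f.).
Carrying full precision, 9.407 ÷ 0.18552 = 50.706123329… mol; 0.18552 has 5 s.f., so the result keeps min(2, 5) = 2 s.f.
Rounded to 2 significant figures: 51 mol.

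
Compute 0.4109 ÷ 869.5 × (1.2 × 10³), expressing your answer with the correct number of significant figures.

0.57

0.4109 ÷ 869.5 × (1.2 × 10³) = 0.56708453134…
Multiplication/division keeps the fewest significant figures: 0.4109 → 4 s.f., 869.5 → 4 s.f., 1.2 × 10³ → 2 s.f.; limit is 2.
Rounded to 2 significant figures: 0.57.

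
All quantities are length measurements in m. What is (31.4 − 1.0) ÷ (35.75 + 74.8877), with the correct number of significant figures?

31.4 − 1.0 = 30.4, limited to 1 d.p. → 3 s.f.; 35.75 + 74.8877 = 110.6377, limited to 2 d.p. → 5 s.f.
Carrying full precision, 30.4 ÷ 110.6377 = 0.274770715588…; keep min(3, 5) = 3 s.f.
Rounded to 3 significant figures: 0.275.

0.275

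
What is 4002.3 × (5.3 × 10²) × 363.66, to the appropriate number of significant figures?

7.7 × 10⁸

4002.3 × (5.3 × 10²) × 363.66 = 771402501.54
Multiplication/division keeps the fewest significant figures: 4002.3 → 5 s.f., 5.3 × 10² → 2 s.f., 363.66 → 5 s.f.; limit is 2.
Rounded to 2 significant figures: 7.7 × 10⁸.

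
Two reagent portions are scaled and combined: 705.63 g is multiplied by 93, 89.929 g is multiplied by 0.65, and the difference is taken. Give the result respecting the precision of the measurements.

705.63 × 93 = 65623.59 → 6.6 × 10⁴ g (2 s.f., last digit at the 10^3 place).
89.929 × 0.65 = 58.45385 → 58 g (2 s.f., last digit at the 10^0 place).
Difference: 65565.13615 g; keep the coarser place, 10^3.
Result: 6.6 × 10⁴ g.

6.6 × 10⁴ g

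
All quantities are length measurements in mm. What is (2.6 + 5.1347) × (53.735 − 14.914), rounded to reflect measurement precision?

2.6 + 5.1347 = 7.7347, limited to 1 d.p. → 2 s.f.; 53.735 − 14.914 = 38.821, limited to 3 d.p. → 5 s.f.
Carrying full precision, 7.7347 × 38.821 = 300.2687887; keep min(2, 5) = 2 s.f.
Rounded to 2 significant figures: 3.0 × 10² mm².

3.0 × 10² mm²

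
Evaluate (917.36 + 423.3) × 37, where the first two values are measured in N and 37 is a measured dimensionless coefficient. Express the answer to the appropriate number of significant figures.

5.0 × 10^4 N

917.36 N + 423.3 N = 1340.66 N; the sum is limited to 1 decimal place (5 s.f.).
Carrying full precision, 1340.66 × 37 = 49604.42 N; 37 has 2 s.f., so the result keeps min(5, 2) = 2 s.f.
Rounded to 2 significant figures: 5.0 × 10^4 N.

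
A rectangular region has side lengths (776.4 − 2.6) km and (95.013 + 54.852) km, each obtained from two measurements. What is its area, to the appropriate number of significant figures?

776.4 − 2.6 = 773.8, limited to 1 d.p. → 4 s.f.; 95.013 + 54.852 = 149.865, limited to 3 d.p. → 6 s.f.
Carrying full precision, 773.8 × 149.865 = 115965.537; keep min(4, 6) = 4 s.f.
Rounded to 4 significant figures: 1.160 × 10^5 km².

1.160 × 10^5 km²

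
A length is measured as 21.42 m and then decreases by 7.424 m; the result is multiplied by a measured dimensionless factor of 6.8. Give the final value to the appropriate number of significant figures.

95 m

21.42 m − 7.424 m = 13.996 m; the difference is limited to 2 decimal places (4 s.f.).
Carrying full precision, 13.996 × 6.8 = 95.1728 m; 6.8 has 2 s.f., so the result keeps min(4, 2) = 2 s.f.
Rounded to 2 significant figures: 95 m.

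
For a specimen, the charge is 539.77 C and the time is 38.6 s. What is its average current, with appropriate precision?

14.0 A

average current = 539.77 C ÷ 38.6 s = 13.9836787565… A.
539.77 has 5 significant figures; 38.6 has 3.
Division/multiplication keeps the fewest: 3 significant figures.
Rounded: 14.0 A.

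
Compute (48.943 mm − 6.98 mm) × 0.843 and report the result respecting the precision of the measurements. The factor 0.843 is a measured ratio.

35.4 mm

48.943 mm − 6.98 mm = 41.963 mm; the difference is limited to 2 decimal places (4 s.f.).
Carrying full precision, 41.963 × 0.843 = 35.374809 mm; 0.843 has 3 s.f., so the result keeps min(4, 3) = 3 s.f.
Rounded to 3 significant figures: 35.4 mm.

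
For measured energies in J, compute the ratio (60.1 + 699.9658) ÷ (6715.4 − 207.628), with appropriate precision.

60.1 + 699.9658 = 760.0658, limited to 1 d.p. → 4 s.f.; 6715.4 − 207.628 = 6507.772, limited to 1 d.p. → 5 s.f.
Carrying full precision, 760.0658 ÷ 6507.772 = 0.11679355085…; keep min(4, 5) = 4 s.f.
Rounded to 4 significant figures: 1.168 × 10^-1.

1.168 × 10^-1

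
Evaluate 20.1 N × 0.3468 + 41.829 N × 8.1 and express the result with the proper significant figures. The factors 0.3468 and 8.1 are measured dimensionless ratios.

3.5 × 10² N

20.1 × 0.3468 = 6.97068 → 6.97 N (3 s.f., last digit at the 10^-2 place).
41.829 × 8.1 = 338.8149 → 3.4 × 10² N (2 s.f., last digit at the 10^1 place).
Sum: 345.78558 N; keep the coarser place, 10^1.
Result: 3.5 × 10² N.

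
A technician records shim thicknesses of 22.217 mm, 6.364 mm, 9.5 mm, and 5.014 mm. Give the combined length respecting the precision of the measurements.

22.217 mm + 6.364 mm + 9.5 mm + 5.014 mm = 43.095 mm.
Addition/subtraction keeps the fewest decimal places: 22.217 → 3 decimal places, 6.364 → 3 decimal places, 9.5 → 1 decimal place, 5.014 → 3 decimal places; limit is 1.
Rounded to 1 decimal place: 43.1 mm.

43.1 mm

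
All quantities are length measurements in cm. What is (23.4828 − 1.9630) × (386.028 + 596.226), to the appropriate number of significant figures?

21137.9 cm²

23.4828 − 1.9630 = 21.5198, limited to 4 d.p. → 6 s.f.; 386.028 + 596.226 = 982.254, limited to 3 d.p. → 6 s.f.
Carrying full precision, 21.5198 × 982.254 = 21137.9096292; keep min(6, 6) = 6 s.f.
Rounded to 6 significant figures: 21137.9 cm².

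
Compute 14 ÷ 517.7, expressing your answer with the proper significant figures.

0.027

14 ÷ 517.7 = 0.0270426888159…
Multiplication/division keeps the fewest significant figures: 14 → 2 s.f., 517.7 → 4 s.f.; limit is 2.
Rounded to 2 significant figures: 0.027.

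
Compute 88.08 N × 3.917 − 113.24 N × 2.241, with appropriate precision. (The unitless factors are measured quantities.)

88.08 × 3.917 = 345.00936 → 345.0 N (4 s.f., last digit at the 10^-1 place).
113.24 × 2.241 = 253.77084 → 253.8 N (4 s.f., last digit at the 10^-1 place).
Difference: 91.23852 N; keep the coarser place, 10^-1.
Result: 91.2 N.

91.2 N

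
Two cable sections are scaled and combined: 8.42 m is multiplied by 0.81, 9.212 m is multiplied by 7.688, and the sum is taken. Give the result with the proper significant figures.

8.42 × 0.81 = 6.8202 → 6.8 m (2 s.f., last digit at the 10^-1 place).
9.212 × 7.688 = 70.821856 → 70.82 m (4 s.f., last digit at the 10^-2 place).
Sum: 77.642056 m; keep the coarser place, 10^-1.
Result: 77.6 m.

77.6 m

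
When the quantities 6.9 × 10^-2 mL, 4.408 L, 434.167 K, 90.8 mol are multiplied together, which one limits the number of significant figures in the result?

6.9 × 10^-2 mL → 2 s.f.; 4.408 L → 4 s.f.; 434.167 K → 6 s.f.; 90.8 mol → 3 s.f.
The fewest is 2 significant figures, from 6.9 × 10^-2 mL.

6.9 × 10^-2 mL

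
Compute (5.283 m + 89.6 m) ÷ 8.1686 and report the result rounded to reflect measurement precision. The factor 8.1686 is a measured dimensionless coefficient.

5.283 m + 89.6 m = 94.883 m; the sum is limited to 1 decimal place (3 s.f.).
Carrying full precision, 94.883 ÷ 8.1686 = 11.6155767206… m; 8.1686 has 5 s.f., so the result keeps min(3, 5) = 3 s.f.
Rounded to 3 significant figures: 11.6 m.

11.6 m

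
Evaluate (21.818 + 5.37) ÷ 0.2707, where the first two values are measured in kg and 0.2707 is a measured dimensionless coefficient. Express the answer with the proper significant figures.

21.818 kg + 5.37 kg = 27.188 kg; the sum is limited to 2 decimal places (4 s.f.).
Carrying full precision, 27.188 ÷ 0.2707 = 100.435906908… kg; 0.2707 has 4 s.f., so the result keeps min(4, 4) = 4 s.f.
Rounded to 4 significant figures: 100.4 kg.

100.4 kg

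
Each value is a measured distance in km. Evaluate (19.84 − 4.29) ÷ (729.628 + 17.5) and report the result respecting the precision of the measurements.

19.84 − 4.29 = 15.55, limited to 2 d.p. → 4 s.f.; 729.628 + 17.5 = 747.128, limited to 1 d.p. → 4 s.f.
Carrying full precision, 15.55 ÷ 747.128 = 0.0208130333758…; keep min(4, 4) = 4 s.f.
Rounded to 4 significant figures: 0.02081.

0.02081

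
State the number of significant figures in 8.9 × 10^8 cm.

8.9 × 10^8: in scientific notation every digit of the coefficient is significant.

2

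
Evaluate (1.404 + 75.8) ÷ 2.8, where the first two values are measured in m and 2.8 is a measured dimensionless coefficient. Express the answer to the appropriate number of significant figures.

28 m

1.404 m + 75.8 m = 77.204 m; the sum is limited to 1 decimal place (3 s.f.).
Carrying full precision, 77.204 ÷ 2.8 = 27.5728571429… m; 2.8 has 2 s.f., so the result keeps min(3, 2) = 2 s.f.
Rounded to 2 significant figures: 28 m.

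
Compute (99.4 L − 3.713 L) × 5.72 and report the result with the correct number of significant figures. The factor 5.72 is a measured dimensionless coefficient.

99.4 L − 3.713 L = 95.687 L; the difference is limited to 1 decimal place (3 s.f.).
Carrying full precision, 95.687 × 5.72 = 547.32964 L; 5.72 has 3 s.f., so the result keeps min(3, 3) = 3 s.f.
Rounded to 3 significant figures: 547 L.

547 L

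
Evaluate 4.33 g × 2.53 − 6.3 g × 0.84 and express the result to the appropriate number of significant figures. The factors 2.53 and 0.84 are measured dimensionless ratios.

4.33 × 2.53 = 10.9549 → 11.0 g (3 s.f., last digit at the 10^-1 place).
6.3 × 0.84 = 5.292 → 5.3 g (2 s.f., last digit at the 10^-1 place).
Difference: 5.6629 g; keep the coarser place, 10^-1.
Result: 5.7 g.

5.7 g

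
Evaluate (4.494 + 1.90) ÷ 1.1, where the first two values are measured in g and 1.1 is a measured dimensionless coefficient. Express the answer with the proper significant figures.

5.8 g

4.494 g + 1.90 g = 6.394 g; the sum is limited to 2 decimal places (3 s.f.).
Carrying full precision, 6.394 ÷ 1.1 = 5.81272727273… g; 1.1 has 2 s.f., so the result keeps min(3, 2) = 2 s.f.
Rounded to 2 significant figures: 5.8 g.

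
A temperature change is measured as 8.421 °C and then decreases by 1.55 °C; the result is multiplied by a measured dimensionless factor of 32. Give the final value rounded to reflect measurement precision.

2.2 × 10^2 °C

8.421 °C − 1.55 °C = 6.871 °C; the difference is limited to 2 decimal places (3 s.f.).
Carrying full precision, 6.871 × 32 = 219.872 °C; 32 has 2 s.f., so the result keeps min(3, 2) = 2 s.f.
Rounded to 2 significant figures: 2.2 × 10^2 °C.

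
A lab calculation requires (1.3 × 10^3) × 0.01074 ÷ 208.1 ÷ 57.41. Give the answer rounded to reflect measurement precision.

(1.3 × 10^3) × 0.01074 ÷ 208.1 ÷ 57.41 = 0.00116865953446…
Multiplication/division keeps the fewest significant figures: 1.3 × 10^3 → 2 s.f., 0.01074 → 4 s.f., 208.1 → 4 s.f., 57.41 → 4 s.f.; limit is 2.
Rounded to 2 significant figures: 1.2 × 10^-3.

1.2 × 10^-3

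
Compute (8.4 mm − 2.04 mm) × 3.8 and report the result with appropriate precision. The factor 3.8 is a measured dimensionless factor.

24 mm

8.4 mm − 2.04 mm = 6.36 mm; the difference is limited to 1 decimal place (2 s.f.).
Carrying full precision, 6.36 × 3.8 = 24.168 mm; 3.8 has 2 s.f., so the result keeps min(2, 2) = 2 s.f.
Rounded to 2 significant figures: 24 mm.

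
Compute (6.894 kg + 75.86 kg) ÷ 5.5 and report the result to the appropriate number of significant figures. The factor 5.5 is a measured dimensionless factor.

15 kg

6.894 kg + 75.86 kg = 82.754 kg; the sum is limited to 2 decimal places (4 s.f.).
Carrying full precision, 82.754 ÷ 5.5 = 15.0461818182… kg; 5.5 has 2 s.f., so the result keeps min(4, 2) = 2 s.f.
Rounded to 2 significant figures: 15 kg.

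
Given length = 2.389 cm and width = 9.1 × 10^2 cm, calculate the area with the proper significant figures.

area = 2.389 cm × 9.1 × 10^2 cm = 2173.99 cm².
2.389 has 4 significant figures; 9.1 × 10^2 has 2.
Division/multiplication keeps the fewest: 2 significant figures.
Rounded: 2.2 × 10^3 cm².

2.2 × 10^3 cm²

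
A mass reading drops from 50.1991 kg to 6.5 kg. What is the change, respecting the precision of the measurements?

43.7 kg

50.1991 kg − 6.5 kg = 43.6991 kg.
Addition/subtraction keeps the fewest decimal places: 50.1991 → 4 decimal places, 6.5 → 1 decimal place; limit is 1.
Rounded to 1 decimal place: 43.7 kg.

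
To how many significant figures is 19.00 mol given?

19.00: trailing zeros after a decimal point are significant.

4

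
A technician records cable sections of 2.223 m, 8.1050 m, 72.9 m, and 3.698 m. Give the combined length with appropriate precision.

2.223 m + 8.1050 m + 72.9 m + 3.698 m = 86.9260 m.
Addition/subtraction keeps the fewest decimal places: 2.223 → 3 decimal places, 8.1050 → 4 decimal places, 72.9 → 1 decimal place, 3.698 → 3 decimal places; limit is 1.
Rounded to 1 decimal place: 86.9 m.

86.9 m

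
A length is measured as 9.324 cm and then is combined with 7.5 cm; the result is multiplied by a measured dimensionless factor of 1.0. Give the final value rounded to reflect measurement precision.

9.324 cm + 7.5 cm = 16.824 cm; the sum is limited to 1 decimal place (3 s.f.).
Carrying full precision, 16.824 × 1.0 = 16.824 cm; 1.0 has 2 s.f., so the result keeps min(3, 2) = 2 s.f.
Rounded to 2 significant figures: 17 cm.

17 cm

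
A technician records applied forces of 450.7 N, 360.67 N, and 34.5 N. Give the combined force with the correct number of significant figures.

450.7 N + 360.67 N + 34.5 N = 845.87 N.
Addition/subtraction keeps the fewest decimal places: 450.7 → 1 decimal place, 360.67 → 2 decimal places, 34.5 → 1 decimal place; limit is 1.
Rounded to 1 decimal place: 845.9 N.

845.9 N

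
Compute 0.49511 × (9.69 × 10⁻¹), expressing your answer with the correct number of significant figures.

0.480

0.49511 × (9.69 × 10⁻¹) = 0.47976159
Multiplication/division keeps the fewest significant figures: 0.49511 → 5 s.f., 9.69 × 10⁻¹ → 3 s.f.; limit is 3.
Rounded to 3 significant figures: 0.480.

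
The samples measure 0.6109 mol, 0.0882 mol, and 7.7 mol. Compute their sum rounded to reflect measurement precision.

0.6109 mol + 0.0882 mol + 7.7 mol = 8.3991 mol.
Addition/subtraction keeps the fewest decimal places: 0.6109 → 4 decimal places, 0.0882 → 4 decimal places, 7.7 → 1 decimal place; limit is 1.
Rounded to 1 decimal place: 8.4 mol.

8.4 mol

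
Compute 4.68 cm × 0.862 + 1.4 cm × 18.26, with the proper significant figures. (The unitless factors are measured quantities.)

4.68 × 0.862 = 4.03416 → 4.03 cm (3 s.f., last digit at the 10^-2 place).
1.4 × 18.26 = 25.564 → 26 cm (2 s.f., last digit at the 10^0 place).
Sum: 29.59816 cm; keep the coarser place, 10^0.
Result: 30. cm.

30. cm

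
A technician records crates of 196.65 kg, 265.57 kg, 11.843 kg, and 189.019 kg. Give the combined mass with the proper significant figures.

196.65 kg + 265.57 kg + 11.843 kg + 189.019 kg = 663.082 kg.
Addition/subtraction keeps the fewest decimal places: 196.65 → 2 decimal places, 265.57 → 2 decimal places, 11.843 → 3 decimal places, 189.019 → 3 decimal places; limit is 2.
Rounded to 2 decimal places: 663.08 kg.

663.08 kg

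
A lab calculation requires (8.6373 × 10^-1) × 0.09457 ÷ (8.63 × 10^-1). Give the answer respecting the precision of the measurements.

0.0946

(8.6373 × 10^-1) × 0.09457 ÷ (8.63 × 10^-1) = 0.0946499954809…
Multiplication/division keeps the fewest significant figures: 8.6373 × 10^-1 → 5 s.f., 0.09457 → 4 s.f., 8.63 × 10^-1 → 3 s.f.; limit is 3.
Rounded to 3 significant figures: 0.0946.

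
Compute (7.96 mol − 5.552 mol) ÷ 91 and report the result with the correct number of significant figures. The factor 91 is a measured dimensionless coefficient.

0.026 mol

7.96 mol − 5.552 mol = 2.408 mol; the difference is limited to 2 decimal places (3 s.f.).
Carrying full precision, 2.408 ÷ 91 = 0.0264615384615… mol; 91 has 2 s.f., so the result keeps min(3, 2) = 2 s.f.
Rounded to 2 significant figures: 0.026 mol.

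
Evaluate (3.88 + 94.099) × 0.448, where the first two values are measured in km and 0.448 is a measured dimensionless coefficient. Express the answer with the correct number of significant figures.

3.88 km + 94.099 km = 97.979 km; the sum is limited to 2 decimal places (4 s.f.).
Carrying full precision, 97.979 × 0.448 = 43.894592 km; 0.448 has 3 s.f., so the result keeps min(4, 3) = 3 s.f.
Rounded to 3 significant figures: 43.9 km.

43.9 km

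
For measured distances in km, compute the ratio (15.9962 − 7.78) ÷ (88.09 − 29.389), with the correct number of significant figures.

15.9962 − 7.78 = 8.2162, limited to 2 d.p. → 3 s.f.; 88.09 − 29.389 = 58.701, limited to 2 d.p. → 4 s.f.
Carrying full precision, 8.2162 ÷ 58.701 = 0.139966951159…; keep min(3, 4) = 3 s.f.
Rounded to 3 significant figures: 0.140.

0.140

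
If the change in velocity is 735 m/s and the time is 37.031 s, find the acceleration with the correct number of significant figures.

acceleration = 735 m/s ÷ 37.031 s = 19.8482352623… m/s².
735 has 3 significant figures; 37.031 has 5.
Division/multiplication keeps the fewest: 3 significant figures.
Rounded: 19.8 m/s².

19.8 m/s²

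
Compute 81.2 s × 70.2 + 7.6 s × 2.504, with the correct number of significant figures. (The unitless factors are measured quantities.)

81.2 × 70.2 = 5700.24 → 5.70 × 10^3 s (3 s.f., last digit at the 10^1 place).
7.6 × 2.504 = 19.0304 → 19 s (2 s.f., last digit at the 10^0 place).
Sum: 5719.2704 s; keep the coarser place, 10^1.
Result: 5.72 × 10^3 s.

5.72 × 10^3 s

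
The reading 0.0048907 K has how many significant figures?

5

0.0048907: leading zeros are not significant; zeros between nonzero digits are significant.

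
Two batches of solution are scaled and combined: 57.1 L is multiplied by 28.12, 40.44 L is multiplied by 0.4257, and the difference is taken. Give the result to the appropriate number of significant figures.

57.1 × 28.12 = 1605.652 → 1.61 × 10^3 L (3 s.f., last digit at the 10^1 place).
40.44 × 0.4257 = 17.215308 → 17.22 L (4 s.f., last digit at the 10^-2 place).
Difference: 1588.436692 L; keep the coarser place, 10^1.
Result: 1.59 × 10^3 L.

1.59 × 10^3 L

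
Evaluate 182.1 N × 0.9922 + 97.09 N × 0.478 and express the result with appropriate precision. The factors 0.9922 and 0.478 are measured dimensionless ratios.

182.1 × 0.9922 = 180.67962 → 180.7 N (4 s.f., last digit at the 10^-1 place).
97.09 × 0.478 = 46.40902 → 46.4 N (3 s.f., last digit at the 10^-1 place).
Sum: 227.08864 N; keep the coarser place, 10^-1.
Result: 227.1 N.

227.1 N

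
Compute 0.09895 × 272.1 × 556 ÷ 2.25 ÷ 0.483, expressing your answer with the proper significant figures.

1.38 × 10^4

0.09895 × 272.1 × 556 ÷ 2.25 ÷ 0.483 = 13774.9326156…
Multiplication/division keeps the fewest significant figures: 0.09895 → 4 s.f., 272.1 → 4 s.f., 556 → 3 s.f., 2.25 → 3 s.f., 0.483 → 3 s.f.; limit is 3.
Rounded to 3 significant figures: 1.38 × 10^4.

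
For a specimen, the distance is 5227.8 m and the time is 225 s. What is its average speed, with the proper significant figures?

23.2 m/s

average speed = 5227.8 m ÷ 225 s = 23.2346666667… m/s.
5227.8 has 5 significant figures; 225 has 3.
Division/multiplication keeps the fewest: 3 significant figures.
Rounded: 23.2 m/s.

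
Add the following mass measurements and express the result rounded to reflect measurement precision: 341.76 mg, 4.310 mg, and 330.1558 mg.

341.76 mg + 4.310 mg + 330.1558 mg = 676.2258 mg.
Addition/subtraction keeps the fewest decimal places: 341.76 → 2 decimal places, 4.310 → 3 decimal places, 330.1558 → 4 decimal places; limit is 2.
Rounded to 2 decimal places: 6.7623 × 10^2 mg.

6.7623 × 10^2 mg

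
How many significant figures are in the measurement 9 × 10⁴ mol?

9 × 10⁴: in scientific notation every digit of the coefficient is significant.

1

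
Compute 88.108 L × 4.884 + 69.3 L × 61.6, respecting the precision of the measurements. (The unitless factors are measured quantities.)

88.108 × 4.884 = 430.319472 → 4.303 × 10^2 L (4 s.f., last digit at the 10^-1 place).
69.3 × 61.6 = 4268.88 → 4.27 × 10^3 L (3 s.f., last digit at the 10^1 place).
Sum: 4699.199472 L; keep the coarser place, 10^1.
Result: 4.70 × 10^3 L.

4.70 × 10^3 L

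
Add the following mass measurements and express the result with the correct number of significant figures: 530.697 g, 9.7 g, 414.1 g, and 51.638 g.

530.697 g + 9.7 g + 414.1 g + 51.638 g = 1006.135 g.
Addition/subtraction keeps the fewest decimal places: 530.697 → 3 decimal places, 9.7 → 1 decimal place, 414.1 → 1 decimal place, 51.638 → 3 decimal places; limit is 1.
Rounded to 1 decimal place: 1006.1 g.

1006.1 g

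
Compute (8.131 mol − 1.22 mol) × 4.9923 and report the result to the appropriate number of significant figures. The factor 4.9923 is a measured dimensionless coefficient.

8.131 mol − 1.22 mol = 6.911 mol; the difference is limited to 2 decimal places (3 s.f.).
Carrying full precision, 6.911 × 4.9923 = 34.5017853 mol; 4.9923 has 5 s.f., so the result keeps min(3, 5) = 3 s.f.
Rounded to 3 significant figures: 34.5 mol.

34.5 mol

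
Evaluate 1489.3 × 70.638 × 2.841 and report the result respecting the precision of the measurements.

1489.3 × 70.638 × 2.841 = 298876.533629…
Multiplication/division keeps the fewest significant figures: 1489.3 → 5 s.f., 70.638 → 5 s.f., 2.841 → 4 s.f.; limit is 4.
Rounded to 4 significant figures: 2.989 × 10^5.

2.989 × 10^5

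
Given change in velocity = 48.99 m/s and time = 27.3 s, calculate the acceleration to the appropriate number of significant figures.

1.79 m/s²

acceleration = 48.99 m/s ÷ 27.3 s = 1.79450549451… m/s².
48.99 has 4 significant figures; 27.3 has 3.
Division/multiplication keeps the fewest: 3 significant figures.
Rounded: 1.79 m/s².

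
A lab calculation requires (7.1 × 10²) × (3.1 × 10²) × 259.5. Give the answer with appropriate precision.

(7.1 × 10²) × (3.1 × 10²) × 259.5 = 57115950
Multiplication/division keeps the fewest significant figures: 7.1 × 10² → 2 s.f., 3.1 × 10² → 2 s.f., 259.5 → 4 s.f.; limit is 2.
Rounded to 2 significant figures: 5.7 × 10⁷.

5.7 × 10⁷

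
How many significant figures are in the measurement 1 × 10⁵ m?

1 × 10⁵: in scientific notation every digit of the coefficient is significant.

1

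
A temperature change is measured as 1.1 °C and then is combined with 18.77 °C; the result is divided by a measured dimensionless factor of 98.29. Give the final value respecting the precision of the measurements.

0.202 °C

1.1 °C + 18.77 °C = 19.87 °C; the sum is limited to 1 decimal place (3 s.f.).
Carrying full precision, 19.87 ÷ 98.29 = 0.202156882694… °C; 98.29 has 4 s.f., so the result keeps min(3, 4) = 3 s.f.
Rounded to 3 significant figures: 0.202 °C.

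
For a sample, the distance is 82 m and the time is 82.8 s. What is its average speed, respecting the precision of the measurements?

average speed = 82 m ÷ 82.8 s = 0.990338164251… m/s.
82 has 2 significant figures; 82.8 has 3.
Division/multiplication keeps the fewest: 2 significant figures.
Rounded: 0.99 m/s.

0.99 m/s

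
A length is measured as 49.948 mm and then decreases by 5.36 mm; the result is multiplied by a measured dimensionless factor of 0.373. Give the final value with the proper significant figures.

49.948 mm − 5.36 mm = 44.588 mm; the difference is limited to 2 decimal places (4 s.f.).
Carrying full precision, 44.588 × 0.373 = 16.631324 mm; 0.373 has 3 s.f., so the result keeps min(4, 3) = 3 s.f.
Rounded to 3 significant figures: 16.6 mm.

16.6 mm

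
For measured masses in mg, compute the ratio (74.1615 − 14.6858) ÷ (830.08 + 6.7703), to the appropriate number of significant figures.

74.1615 − 14.6858 = 59.4757, limited to 4 d.p. → 6 s.f.; 830.08 + 6.7703 = 836.8503, limited to 2 d.p. → 5 s.f.
Carrying full precision, 59.4757 ÷ 836.8503 = 0.0710708952366…; keep min(6, 5) = 5 s.f.
Rounded to 5 significant figures: 0.071071.

0.071071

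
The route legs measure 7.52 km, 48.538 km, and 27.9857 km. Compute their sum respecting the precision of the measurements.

7.52 km + 48.538 km + 27.9857 km = 84.0437 km.
Addition/subtraction keeps the fewest decimal places: 7.52 → 2 decimal places, 48.538 → 3 decimal places, 27.9857 → 4 decimal places; limit is 2.
Rounded to 2 decimal places: 84.04 km.

84.04 km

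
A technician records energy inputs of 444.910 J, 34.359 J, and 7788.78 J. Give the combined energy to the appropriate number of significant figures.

444.910 J + 34.359 J + 7788.78 J = 8268.049 J.
Addition/subtraction keeps the fewest decimal places: 444.910 → 3 decimal places, 34.359 → 3 decimal places, 7788.78 → 2 decimal places; limit is 2.
Rounded to 2 decimal places: 8268.05 J.

8268.05 J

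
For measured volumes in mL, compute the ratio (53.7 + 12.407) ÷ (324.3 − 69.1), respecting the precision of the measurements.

53.7 + 12.407 = 66.107, limited to 1 d.p. → 3 s.f.; 324.3 − 69.1 = 255.2, limited to 1 d.p. → 4 s.f.
Carrying full precision, 66.107 ÷ 255.2 = 0.259039968652…; keep min(3, 4) = 3 s.f.
Rounded to 3 significant figures: 0.259.

0.259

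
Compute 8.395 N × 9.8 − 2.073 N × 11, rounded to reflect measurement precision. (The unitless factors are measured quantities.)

8.395 × 9.8 = 82.271 → 82 N (2 s.f., last digit at the 10^0 place).
2.073 × 11 = 22.803 → 23 N (2 s.f., last digit at the 10^0 place).
Difference: 59.468 N; keep the coarser place, 10^0.
Result: 59 N.

59 N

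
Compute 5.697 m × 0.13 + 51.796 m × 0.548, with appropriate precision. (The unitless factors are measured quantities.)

5.697 × 0.13 = 0.74061 → 7.4 × 10⁻¹ m (2 s.f., last digit at the 10^-2 place).
51.796 × 0.548 = 28.384208 → 28.4 m (3 s.f., last digit at the 10^-1 place).
Sum: 29.124818 m; keep the coarser place, 10^-1.
Result: 29.1 m.

29.1 m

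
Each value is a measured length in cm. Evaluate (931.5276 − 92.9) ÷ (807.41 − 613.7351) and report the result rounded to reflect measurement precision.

4.330

931.5276 − 92.9 = 838.6276, limited to 1 d.p. → 4 s.f.; 807.41 − 613.7351 = 193.6749, limited to 2 d.p. → 5 s.f.
Carrying full precision, 838.6276 ÷ 193.6749 = 4.33007891059…; keep min(4, 5) = 4 s.f.
Rounded to 4 significant figures: 4.330.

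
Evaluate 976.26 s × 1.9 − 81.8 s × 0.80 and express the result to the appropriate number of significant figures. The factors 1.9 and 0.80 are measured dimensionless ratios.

976.26 × 1.9 = 1854.894 → 1.9 × 10^3 s (2 s.f., last digit at the 10^2 place).
81.8 × 0.80 = 65.44 → 65 s (2 s.f., last digit at the 10^0 place).
Difference: 1789.454 s; keep the coarser place, 10^2.
Result: 1.8 × 10^3 s.

1.8 × 10^3 s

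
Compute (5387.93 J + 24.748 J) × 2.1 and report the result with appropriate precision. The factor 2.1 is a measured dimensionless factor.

5387.93 J + 24.748 J = 5412.678 J; the sum is limited to 2 decimal places (6 s.f.).
Carrying full precision, 5412.678 × 2.1 = 11366.6238 J; 2.1 has 2 s.f., so the result keeps min(6, 2) = 2 s.f.
Rounded to 2 significant figures: 1.1 × 10⁴ J.

1.1 × 10⁴ J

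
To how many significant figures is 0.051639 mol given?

0.051639: leading zeros are not significant.

5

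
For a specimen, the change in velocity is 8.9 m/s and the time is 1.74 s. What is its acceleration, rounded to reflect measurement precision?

acceleration = 8.9 m/s ÷ 1.74 s = 5.11494252874… m/s².
8.9 has 2 significant figures; 1.74 has 3.
Division/multiplication keeps the fewest: 2 significant figures.
Rounded: 5.1 m/s².

5.1 m/s²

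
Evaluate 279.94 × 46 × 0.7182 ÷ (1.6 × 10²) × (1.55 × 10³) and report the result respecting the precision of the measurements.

279.94 × 46 × 0.7182 ÷ (1.6 × 10²) × (1.55 × 10³) = 89594.2021275
Multiplication/division keeps the fewest significant figures: 279.94 → 5 s.f., 46 → 2 s.f., 0.7182 → 4 s.f., 1.6 × 10² → 2 s.f., 1.55 × 10³ → 3 s.f.; limit is 2.
Rounded to 2 significant figures: 9.0 × 10⁴.

9.0 × 10⁴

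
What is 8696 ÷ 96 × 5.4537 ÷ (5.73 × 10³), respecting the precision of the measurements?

8696 ÷ 96 × 5.4537 ÷ (5.73 × 10³) = 0.0862154144852…
Multiplication/division keeps the fewest significant figures: 8696 → 4 s.f., 96 → 2 s.f., 5.4537 → 5 s.f., 5.73 × 10³ → 3 s.f.; limit is 2.
Rounded to 2 significant figures: 8.6 × 10⁻².

8.6 × 10⁻²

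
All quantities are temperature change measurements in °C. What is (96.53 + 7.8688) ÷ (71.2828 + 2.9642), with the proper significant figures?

1.4061

96.53 + 7.8688 = 104.3988, limited to 2 d.p. → 5 s.f.; 71.2828 + 2.9642 = 74.2470, limited to 4 d.p. → 6 s.f.
Carrying full precision, 104.3988 ÷ 74.2470 = 1.40610125662…; keep min(5, 6) = 5 s.f.
Rounded to 5 significant figures: 1.4061.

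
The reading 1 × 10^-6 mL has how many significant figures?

1 × 10^-6: in scientific notation every digit of the coefficient is significant.

1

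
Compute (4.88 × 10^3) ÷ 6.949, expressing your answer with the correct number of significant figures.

702

(4.88 × 10^3) ÷ 6.949 = 702.259317887…
Multiplication/division keeps the fewest significant figures: 4.88 × 10^3 → 3 s.f., 6.949 → 4 s.f.; limit is 3.
Rounded to 3 significant figures: 702.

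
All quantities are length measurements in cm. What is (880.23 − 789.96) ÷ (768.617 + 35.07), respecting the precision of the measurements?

880.23 − 789.96 = 90.27, limited to 2 d.p. → 4 s.f.; 768.617 + 35.07 = 803.687, limited to 2 d.p. → 5 s.f.
Carrying full precision, 90.27 ÷ 803.687 = 0.11231984591…; keep min(4, 5) = 4 s.f.
Rounded to 4 significant figures: 0.1123.

0.1123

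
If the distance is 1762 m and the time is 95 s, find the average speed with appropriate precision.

average speed = 1762 m ÷ 95 s = 18.5473684211… m/s.
1762 has 4 significant figures; 95 has 2.
Division/multiplication keeps the fewest: 2 significant figures.
Rounded: 19 m/s.

19 m/s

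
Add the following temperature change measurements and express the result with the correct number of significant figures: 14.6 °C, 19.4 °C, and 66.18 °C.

100.2 °C

14.6 °C + 19.4 °C + 66.18 °C = 100.18 °C.
Addition/subtraction keeps the fewest decimal places: 14.6 → 1 decimal place, 19.4 → 1 decimal place, 66.18 → 2 decimal places; limit is 1.
Rounded to 1 decimal place: 100.2 °C.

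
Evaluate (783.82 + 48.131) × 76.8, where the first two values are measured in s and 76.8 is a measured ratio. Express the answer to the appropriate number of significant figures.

783.82 s + 48.131 s = 831.951 s; the sum is limited to 2 decimal places (5 s.f.).
Carrying full precision, 831.951 × 76.8 = 63893.8368 s; 76.8 has 3 s.f., so the result keeps min(5, 3) = 3 s.f.
Rounded to 3 significant figures: 6.39 × 10⁴ s.

6.39 × 10⁴ s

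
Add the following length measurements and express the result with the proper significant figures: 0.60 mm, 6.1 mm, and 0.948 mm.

0.60 mm + 6.1 mm + 0.948 mm = 7.648 mm.
Addition/subtraction keeps the fewest decimal places: 0.60 → 2 decimal places, 6.1 → 1 decimal place, 0.948 → 3 decimal places; limit is 1.
Rounded to 1 decimal place: 7.6 mm.

7.6 mm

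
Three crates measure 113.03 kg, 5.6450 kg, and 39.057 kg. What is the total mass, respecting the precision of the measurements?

113.03 kg + 5.6450 kg + 39.057 kg = 157.7320 kg.
Addition/subtraction keeps the fewest decimal places: 113.03 → 2 decimal places, 5.6450 → 4 decimal places, 39.057 → 3 decimal places; limit is 2.
Rounded to 2 decimal places: 157.73 kg.

157.73 kg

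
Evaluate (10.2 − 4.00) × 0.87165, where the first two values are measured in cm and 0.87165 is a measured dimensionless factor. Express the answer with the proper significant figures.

5.4 cm

10.2 cm − 4.00 cm = 6.20 cm; the difference is limited to 1 decimal place (2 s.f.).
Carrying full precision, 6.20 × 0.87165 = 5.40423 cm; 0.87165 has 5 s.f., so the result keeps min(2, 5) = 2 s.f.
Rounded to 2 significant figures: 5.4 cm.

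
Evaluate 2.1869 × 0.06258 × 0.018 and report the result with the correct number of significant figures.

0.0025

2.1869 × 0.06258 × 0.018 = 0.002463411636
Multiplication/division keeps the fewest significant figures: 2.1869 → 5 s.f., 0.06258 → 4 s.f., 0.018 → 2 s.f.; limit is 2.
Rounded to 2 significant figures: 0.0025.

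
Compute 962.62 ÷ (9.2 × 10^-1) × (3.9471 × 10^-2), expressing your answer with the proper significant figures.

962.62 ÷ (9.2 × 10^-1) × (3.9471 × 10^-2) = 41.2995369783…
Multiplication/division keeps the fewest significant figures: 962.62 → 5 s.f., 9.2 × 10^-1 → 2 s.f., 3.9471 × 10^-2 → 5 s.f.; limit is 2.
Rounded to 2 significant figures: 41.

41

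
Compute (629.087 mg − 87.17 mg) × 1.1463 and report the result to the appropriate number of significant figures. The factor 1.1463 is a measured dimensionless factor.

629.087 mg − 87.17 mg = 541.917 mg; the difference is limited to 2 decimal places (5 s.f.).
Carrying full precision, 541.917 × 1.1463 = 621.1994571 mg; 1.1463 has 5 s.f., so the result keeps min(5, 5) = 5 s.f.
Rounded to 5 significant figures: 621.20 mg.

621.20 mg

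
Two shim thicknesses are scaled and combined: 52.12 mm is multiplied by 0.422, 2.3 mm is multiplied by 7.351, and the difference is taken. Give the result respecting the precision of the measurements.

5 mm

52.12 × 0.422 = 21.99464 → 22.0 mm (3 s.f., last digit at the 10^-1 place).
2.3 × 7.351 = 16.9073 → 17 mm (2 s.f., last digit at the 10^0 place).
Difference: 5.08734 mm; keep the coarser place, 10^0.
Result: 5 mm.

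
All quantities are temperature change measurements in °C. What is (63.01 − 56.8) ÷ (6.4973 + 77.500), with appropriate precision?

0.074

63.01 − 56.8 = 6.21, limited to 1 d.p. → 2 s.f.; 6.4973 + 77.500 = 83.9973, limited to 3 d.p. → 5 s.f.
Carrying full precision, 6.21 ÷ 83.9973 = 0.0739309477805…; keep min(2, 5) = 2 s.f.
Rounded to 2 significant figures: 0.074.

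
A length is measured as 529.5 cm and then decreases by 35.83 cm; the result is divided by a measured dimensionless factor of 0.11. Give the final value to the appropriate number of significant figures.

4.5 × 10^3 cm

529.5 cm − 35.83 cm = 493.67 cm; the difference is limited to 1 decimal place (4 s.f.).
Carrying full precision, 493.67 ÷ 0.11 = 4487.90909091… cm; 0.11 has 2 s.f., so the result keeps min(4, 2) = 2 s.f.
Rounded to 2 significant figures: 4.5 × 10^3 cm.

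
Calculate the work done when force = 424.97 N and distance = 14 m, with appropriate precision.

work done = 424.97 N × 14 m = 5949.58 J.
424.97 has 5 significant figures; 14 has 2.
Division/multiplication keeps the fewest: 2 significant figures.
Rounded: 5.9 × 10^3 J.

5.9 × 10^3 J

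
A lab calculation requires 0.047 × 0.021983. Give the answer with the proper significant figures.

0.047 × 0.021983 = 0.001033201
Multiplication/division keeps the fewest significant figures: 0.047 → 2 s.f., 0.021983 → 5 s.f.; limit is 2.
Rounded to 2 significant figures: 0.0010.

0.0010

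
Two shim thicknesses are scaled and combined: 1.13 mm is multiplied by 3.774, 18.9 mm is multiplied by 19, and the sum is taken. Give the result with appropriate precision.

3.6 × 10^2 mm

1.13 × 3.774 = 4.26462 → 4.26 mm (3 s.f., last digit at the 10^-2 place).
18.9 × 19 = 359.1 → 3.6 × 10^2 mm (2 s.f., last digit at the 10^1 place).
Sum: 363.36462 mm; keep the coarser place, 10^1.
Result: 3.6 × 10^2 mm.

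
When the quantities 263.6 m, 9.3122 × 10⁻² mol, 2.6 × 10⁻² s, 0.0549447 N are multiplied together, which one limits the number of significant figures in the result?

263.6 m → 4 s.f.; 9.3122 × 10⁻² mol → 5 s.f.; 2.6 × 10⁻² s → 2 s.f.; 0.0549447 N → 6 s.f.
The fewest is 2 significant figures, from 2.6 × 10⁻² s.

2.6 × 10⁻² s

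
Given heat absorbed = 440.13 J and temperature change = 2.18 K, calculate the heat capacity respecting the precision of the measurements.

heat capacity = 440.13 J ÷ 2.18 K = 201.894495413… J/K.
440.13 has 5 significant figures; 2.18 has 3.
Division/multiplication keeps the fewest: 3 significant figures.
Rounded: 202 J/K.

202 J/K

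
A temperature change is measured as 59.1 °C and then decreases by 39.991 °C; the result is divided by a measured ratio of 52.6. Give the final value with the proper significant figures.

3.63 × 10^-1 °C

59.1 °C − 39.991 °C = 19.109 °C; the difference is limited to 1 decimal place (3 s.f.).
Carrying full precision, 19.109 ÷ 52.6 = 0.363288973384… °C; 52.6 has 3 s.f., so the result keeps min(3, 3) = 3 s.f.
Rounded to 3 significant figures: 3.63 × 10^-1 °C.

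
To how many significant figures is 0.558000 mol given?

6

0.558000: leading zeros are not significant; trailing zeros after a decimal point are significant.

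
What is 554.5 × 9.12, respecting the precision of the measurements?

554.5 × 9.12 = 5057.04
Multiplication/division keeps the fewest significant figures: 554.5 → 4 s.f., 9.12 → 3 s.f.; limit is 3.
Rounded to 3 significant figures: 5.06 × 10^3.

5.06 × 10^3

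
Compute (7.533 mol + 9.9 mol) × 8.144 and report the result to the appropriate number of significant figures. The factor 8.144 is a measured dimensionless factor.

7.533 mol + 9.9 mol = 17.433 mol; the sum is limited to 1 decimal place (3 s.f.).
Carrying full precision, 17.433 × 8.144 = 141.974352 mol; 8.144 has 4 s.f., so the result keeps min(3, 4) = 3 s.f.
Rounded to 3 significant figures: 142 mol.

142 mol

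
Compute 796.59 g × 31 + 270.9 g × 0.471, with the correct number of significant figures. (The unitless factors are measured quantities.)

796.59 × 31 = 24694.29 → 2.5 × 10⁴ g (2 s.f., last digit at the 10^3 place).
270.9 × 0.471 = 127.5939 → 128 g (3 s.f., last digit at the 10^0 place).
Sum: 24821.8839 g; keep the coarser place, 10^3.
Result: 2.5 × 10⁴ g.

2.5 × 10⁴ g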